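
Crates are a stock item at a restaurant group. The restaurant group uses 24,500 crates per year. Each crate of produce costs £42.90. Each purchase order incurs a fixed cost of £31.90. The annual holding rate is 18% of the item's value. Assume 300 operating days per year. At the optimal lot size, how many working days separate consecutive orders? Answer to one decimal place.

Holding cost H = 0.18 × £42.90 = £7.7220 per unit per year.
Q* = √(2DS/H) = √(2 × 24,500 × 31.9 / 7.722) ≈ 449.91.
Cycle time = Q*/D × 300 = 449.91 / 24,500 × 300 ≈ 5.509 days.

T ≈ 5.5 days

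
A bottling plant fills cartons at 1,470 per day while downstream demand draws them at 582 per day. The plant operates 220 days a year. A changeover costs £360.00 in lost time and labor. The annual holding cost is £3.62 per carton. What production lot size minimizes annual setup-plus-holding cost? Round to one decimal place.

Annual demand D = 582 × 220 = 128,040.
Production build-up factor (1 − d/p) = 1 − 582/1,470 = 0.6041.
Q* = √(2DS / (H(1 − d/p))) = √(2 × 128,040 × 360 / (3.62 × 0.6041)).
= √(92,188,800 / 2.1868) ≈ 6492.874.

Q* ≈ 6,492.9 cartons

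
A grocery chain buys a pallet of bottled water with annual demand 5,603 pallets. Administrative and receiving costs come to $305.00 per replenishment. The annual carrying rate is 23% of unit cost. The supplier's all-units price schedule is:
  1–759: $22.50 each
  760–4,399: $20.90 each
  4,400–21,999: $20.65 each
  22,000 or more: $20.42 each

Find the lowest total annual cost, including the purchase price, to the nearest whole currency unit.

Holding cost per unit per year at price C is H = 0.23·C.
Candidates are each tier's EOQ (if it falls in that tier) and each price-break quantity.
Tier 1 ($22.50): EOQ = 812.7 exceeds tier's upper bound 759, so this tier is dominated.
EOQ at $20.90 = 843.2 (feasible in tier 2): TC = 5,603×$20.90 + (5,603/843.2)×305 + (843.2/2)×0.23×$20.90 = $121,156.03.
EOQ at $20.65 = 848.3 < 4400, so use break Q=4400: TC = 5,603×$20.65 + (5,603/4400.0)×305 + (4400.0/2)×0.23×$20.65 = $126,539.24.
EOQ at $20.42 = 853.1 < 22000, so use break Q=22000: TC = 5,603×$20.42 + (5,603/22000.0)×305 + (22000.0/2)×0.23×$20.42 = $166,153.54.
Lowest total cost among the candidates is at Q = 843.2.

TC* ≈ $121,156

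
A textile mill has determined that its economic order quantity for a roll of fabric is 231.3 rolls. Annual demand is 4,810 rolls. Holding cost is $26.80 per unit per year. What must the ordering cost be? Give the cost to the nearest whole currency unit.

S ≈ $149

Squaring Q* = √(2DS/H) gives Q*² = 2DS/H.
From Q* = √(2DS/H): S = Q*²H / (2D) = 231.3² × 26.8 / (2 × 4,810) = 149.0428.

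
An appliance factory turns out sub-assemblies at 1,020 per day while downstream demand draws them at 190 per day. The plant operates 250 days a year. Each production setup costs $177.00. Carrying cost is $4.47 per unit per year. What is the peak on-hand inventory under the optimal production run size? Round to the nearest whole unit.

Annual demand D = 190 × 250 = 47,500.
Production build-up factor (1 − d/p) = 1 − 190/1,020 = 0.8137.
Q* = √(2DS / (H(1 − d/p))) = √(2 × 47,500 × 177 / (4.47 × 0.8137)).
= √(16,815,000 / 3.6374) ≈ 2150.085.
Maximum inventory = Q*(1 − d/p) = 2150.085 × 0.8137 ≈ 1749.579.

I_max ≈ 1,750 sub-assemblies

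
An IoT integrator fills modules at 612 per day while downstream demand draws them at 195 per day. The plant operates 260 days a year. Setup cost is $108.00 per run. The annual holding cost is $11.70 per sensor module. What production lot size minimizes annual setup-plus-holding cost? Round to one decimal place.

Q* ≈ 1,172.0 modules

Annual demand D = 195 × 260 = 50,700.
Production build-up factor (1 − d/p) = 1 − 195/612 = 0.6814.
Q* = √(2DS / (H(1 − d/p))) = √(2 × 50,700 × 108 / (11.7 × 0.6814)).
= √(10,951,200 / 7.9721) ≈ 1172.049.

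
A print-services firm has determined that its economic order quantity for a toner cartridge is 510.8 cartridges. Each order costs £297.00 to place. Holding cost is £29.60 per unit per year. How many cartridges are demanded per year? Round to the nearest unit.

Invert the EOQ relation Q*² = 2DS/H.
From Q* = √(2DS/H): D = Q*²H / (2S) = 510.8² × 29.6 / (2 × 297) = 13001.907.

D ≈ 13,002 cartridges per year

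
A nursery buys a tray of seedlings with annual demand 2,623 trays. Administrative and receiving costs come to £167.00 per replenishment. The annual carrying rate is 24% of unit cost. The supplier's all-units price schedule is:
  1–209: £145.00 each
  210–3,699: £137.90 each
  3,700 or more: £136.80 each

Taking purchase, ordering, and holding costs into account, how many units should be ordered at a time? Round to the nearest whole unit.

Holding cost per unit per year at price C is H = 0.24·C.
For each price level, check whether its EOQ is feasible; otherwise the best quantity at that price is the breakpoint.
EOQ at £145.00 = 158.7 (feasible in tier 1): TC = 2,623×£145.00 + (2,623/158.7)×167 + (158.7/2)×0.24×£145.00 = £385,856.56.
EOQ at £137.90 = 162.7 < 210, so use break Q=210: TC = 2,623×£137.90 + (2,623/210.0)×167 + (210.0/2)×0.24×£137.90 = £367,272.69.
EOQ at £136.80 = 163.4 < 3700, so use break Q=3700: TC = 2,623×£136.80 + (2,623/3700.0)×167 + (3700.0/2)×0.24×£136.80 = £419,683.99.
Lowest total cost is £367,272.69 at Q = 210.0.

Q* ≈ 210 trays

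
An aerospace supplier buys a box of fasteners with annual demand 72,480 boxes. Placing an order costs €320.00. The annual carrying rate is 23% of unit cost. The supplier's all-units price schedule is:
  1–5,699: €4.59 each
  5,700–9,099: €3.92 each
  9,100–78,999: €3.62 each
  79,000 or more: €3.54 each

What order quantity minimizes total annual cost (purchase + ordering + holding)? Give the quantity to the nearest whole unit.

Holding cost per unit per year at price C is H = 0.23·C.
Candidates are each tier's EOQ (if it falls in that tier) and each price-break quantity.
Tier 1 (€4.59): EOQ = 6628.7 exceeds tier's upper bound 5699, so this tier is dominated.
EOQ at €3.92 = 7172.9 (feasible in tier 2): TC = 72,480×€3.92 + (72,480/7172.9)×320 + (7172.9/2)×0.23×€3.92 = €290,588.65.
EOQ at €3.62 = 7464.2 < 9100, so use break Q=9100: TC = 72,480×€3.62 + (72,480/9100.0)×320 + (9100.0/2)×0.23×€3.62 = €268,714.68.
EOQ at €3.54 = 7548.0 < 79000, so use break Q=79000: TC = 72,480×€3.54 + (72,480/79000.0)×320 + (79000.0/2)×0.23×€3.54 = €289,033.69.
Lowest total cost is €268,714.68 at Q = 9100.0.

Q* ≈ 9,100 boxes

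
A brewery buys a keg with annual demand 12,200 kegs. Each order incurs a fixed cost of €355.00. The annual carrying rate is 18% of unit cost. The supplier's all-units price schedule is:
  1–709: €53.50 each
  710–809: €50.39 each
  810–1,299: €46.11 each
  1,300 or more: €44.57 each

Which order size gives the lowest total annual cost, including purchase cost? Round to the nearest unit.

Q* ≈ 1,300 kegs

Holding cost per unit per year at price C is H = 0.18·C.
Evaluate total cost at each tier's feasible EOQ or, if the EOQ is below the tier, at the tier's minimum quantity.
Tier 1 (€53.50): EOQ = 948.4 exceeds tier's upper bound 709, so this tier is dominated.
Tier 2 (€50.39): EOQ = 977.2 exceeds tier's upper bound 809, so this tier is dominated.
EOQ at €46.11 = 1021.6 (feasible in tier 3): TC = 12,200×€46.11 + (12,200/1021.6)×355 + (1021.6/2)×0.18×€46.11 = €571,020.97.
EOQ at €44.57 = 1039.1 < 1300, so use break Q=1300: TC = 12,200×€44.57 + (12,200/1300.0)×355 + (1300.0/2)×0.18×€44.57 = €552,300.23.
Lowest total cost is €552,300.23 at Q = 1300.0.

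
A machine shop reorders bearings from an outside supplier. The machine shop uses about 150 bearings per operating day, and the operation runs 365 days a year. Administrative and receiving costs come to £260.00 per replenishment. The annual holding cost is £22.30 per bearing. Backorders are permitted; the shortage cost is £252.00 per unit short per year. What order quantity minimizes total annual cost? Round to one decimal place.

Q* ≈ 1,178.8 bearings

Annual demand D = 150 × 365 = 54,750.
With planned backorders, Q* = √(2DS/H) · √((H+B)/B).
√(2DS/H) = √(2 × 54,750 × 260 / 22.3) = 1129.903.
√((H+B)/B) = √((22.3+252)/252) = 1.0433.
Q* ≈ 1178.837.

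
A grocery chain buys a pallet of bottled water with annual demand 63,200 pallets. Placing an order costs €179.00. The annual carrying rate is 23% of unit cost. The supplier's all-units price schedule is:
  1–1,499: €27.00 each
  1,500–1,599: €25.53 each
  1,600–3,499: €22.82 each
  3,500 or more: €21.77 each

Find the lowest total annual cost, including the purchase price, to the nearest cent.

TC* ≈ €1,387,858.65

Holding cost per unit per year at price C is H = 0.23·C.
Candidates are each tier's EOQ (if it falls in that tier) and each price-break quantity.
Tier 1 (€27.00): EOQ = 1908.8 exceeds tier's upper bound 1499, so this tier is dominated.
Tier 2 (€25.53): EOQ = 1963.0 exceeds tier's upper bound 1599, so this tier is dominated.
EOQ at €22.82 = 2076.2 (feasible in tier 3): TC = 63,200×€22.82 + (63,200/2076.2)×179 + (2076.2/2)×0.23×€22.82 = €1,453,121.37.
EOQ at €21.77 = 2125.7 < 3500, so use break Q=3500: TC = 63,200×€21.77 + (63,200/3500.0)×179 + (3500.0/2)×0.23×€21.77 = €1,387,858.65.
Lowest total cost among the candidates is at Q = 3500.0.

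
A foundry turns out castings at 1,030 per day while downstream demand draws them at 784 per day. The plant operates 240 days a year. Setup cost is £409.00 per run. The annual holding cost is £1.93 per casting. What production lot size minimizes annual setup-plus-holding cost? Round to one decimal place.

Annual demand D = 784 × 240 = 188,160.
Production build-up factor (1 − d/p) = 1 − 784/1,030 = 0.2388.
Q* = √(2DS / (H(1 − d/p))) = √(2 × 188,160 × 409 / (1.93 × 0.2388)).
= √(153,914,880 / 0.461) ≈ 18273.120.

Q* ≈ 18,273.1 castings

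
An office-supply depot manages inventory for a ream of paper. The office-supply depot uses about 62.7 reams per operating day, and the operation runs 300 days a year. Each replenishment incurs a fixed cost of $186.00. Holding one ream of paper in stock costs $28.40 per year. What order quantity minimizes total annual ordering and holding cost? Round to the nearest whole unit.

Q* ≈ 496 reams

Annual demand D = 62.7 × 300 = 18,810.
EOQ = √(2DS / H) = √(2 × 18,810 × 186 / 28.4).
= √(6,997,320 / 28.4) = √246,384.507 ≈ 496.371.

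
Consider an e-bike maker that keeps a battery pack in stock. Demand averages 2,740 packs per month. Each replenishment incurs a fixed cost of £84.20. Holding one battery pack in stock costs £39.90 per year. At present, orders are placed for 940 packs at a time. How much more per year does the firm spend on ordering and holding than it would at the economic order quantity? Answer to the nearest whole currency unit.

Annual demand D = 2,740 × 12 = 32,880.
EOQ = √(2DS/H) = √(2 × 32,880 × 84.2 / 39.9) ≈ 372.52.
Cost at Q* = (D/Q*)S + (Q*/2)H = √(2DSH) ≈ £14,863.58.
Cost at Q = 940: (32,880/940)×84.2 + (940/2)×39.9 = £2,945.21 + £18,753.00 = £21,698.21.
Excess = £21,698.21 − £14,863.58 = £6,834.63.

Extra cost ≈ £6,835 per year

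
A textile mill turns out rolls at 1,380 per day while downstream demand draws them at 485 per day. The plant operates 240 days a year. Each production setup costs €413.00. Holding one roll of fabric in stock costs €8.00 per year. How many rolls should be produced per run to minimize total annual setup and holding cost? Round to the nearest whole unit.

Annual demand D = 485 × 240 = 116,400.
Production build-up factor (1 − d/p) = 1 − 485/1,380 = 0.6486.
Q* = √(2DS / (H(1 − d/p))) = √(2 × 116,400 × 413 / (8 × 0.6486)).
= √(96,146,400 / 5.1884) ≈ 4304.766.

Q* ≈ 4,305 rolls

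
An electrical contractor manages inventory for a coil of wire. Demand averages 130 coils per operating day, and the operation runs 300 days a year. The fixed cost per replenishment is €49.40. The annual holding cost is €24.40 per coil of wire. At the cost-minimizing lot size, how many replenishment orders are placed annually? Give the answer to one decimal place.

N ≈ 98.1 orders per year

Annual demand D = 130 × 300 = 39,000.
Q* = √(2DS/H) = √(2 × 39,000 × 49.4 / 24.4) ≈ 397.39.
Orders per year = D / Q* = 39,000 / 397.39 ≈ 98.141.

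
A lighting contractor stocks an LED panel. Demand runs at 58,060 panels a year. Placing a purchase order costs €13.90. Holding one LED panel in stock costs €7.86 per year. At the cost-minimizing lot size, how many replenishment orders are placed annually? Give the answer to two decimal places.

The optimal lot size = √(2DS/H) = √(2 × 58,060 × 13.9 / 7.86) ≈ 453.16.
Orders per year = D / Q* = 58,060 / 453.16 ≈ 128.123.

N ≈ 128.12 orders per year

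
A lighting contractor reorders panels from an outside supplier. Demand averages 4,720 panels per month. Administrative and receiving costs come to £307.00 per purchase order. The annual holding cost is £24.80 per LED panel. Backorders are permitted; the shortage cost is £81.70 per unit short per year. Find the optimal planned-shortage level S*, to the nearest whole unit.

Annual demand D = 4,720 × 12 = 56,640.
With planned backorders, Q* = √(2DS/H) · √((H+B)/B).
√(2DS/H) = √(2 × 56,640 × 307 / 24.8) = 1184.186.
√((H+B)/B) = √((24.8+81.7)/81.7) = 1.1417.
Q* ≈ 1352.022.
S* = Q* · H/(H+B) = 1352.022 × 24.8/106.5 ≈ 314.837.

S* ≈ 315 panels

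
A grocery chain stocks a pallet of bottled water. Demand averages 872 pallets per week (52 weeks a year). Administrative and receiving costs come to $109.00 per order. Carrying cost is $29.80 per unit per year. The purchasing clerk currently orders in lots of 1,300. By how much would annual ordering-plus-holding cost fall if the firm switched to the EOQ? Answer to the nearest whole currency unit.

Extra cost ≈ $6,009 per year

Annual demand D = 872 × 52 = 45,344.
EOQ = √(2DS/H) = √(2 × 45,344 × 109 / 29.8) ≈ 575.94.
Cost at Q* = (D/Q*)S + (Q*/2)H = √(2DSH) ≈ $17,163.12.
Cost at Q = 1,300: (45,344/1,300)×109 + (1,300/2)×29.8 = $3,801.92 + $19,370.00 = $23,171.92.
Excess = $23,171.92 − $17,163.12 = $6,008.80.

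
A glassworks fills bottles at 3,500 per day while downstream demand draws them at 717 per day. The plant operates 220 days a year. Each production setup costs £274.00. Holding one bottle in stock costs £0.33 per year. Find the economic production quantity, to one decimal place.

Q* ≈ 18,150.2 bottles

Annual demand D = 717 × 220 = 157,740.
Production build-up factor (1 − d/p) = 1 − 717/3,500 = 0.7951.
Q* = √(2DS / (H(1 − d/p))) = √(2 × 157,740 × 274 / (0.33 × 0.7951)).
= √(86,441,520 / 0.2624) ≈ 18150.210.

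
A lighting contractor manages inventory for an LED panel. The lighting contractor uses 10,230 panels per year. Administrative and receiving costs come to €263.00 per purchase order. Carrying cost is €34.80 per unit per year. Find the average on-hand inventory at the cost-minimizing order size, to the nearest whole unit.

EOQ = √(2DS/H) = √(2 × 10,230 × 263 / 34.8) ≈ 393.22.
Average inventory = Q*/2 ≈ 393.22 / 2 = 196.612.

Average inventory ≈ 197 panels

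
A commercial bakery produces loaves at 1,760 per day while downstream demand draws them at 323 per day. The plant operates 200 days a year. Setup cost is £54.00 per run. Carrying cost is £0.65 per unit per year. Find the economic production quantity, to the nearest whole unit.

Q* ≈ 3,626 loaves

Annual demand D = 323 × 200 = 64,600.
Production build-up factor (1 − d/p) = 1 − 323/1,760 = 0.8165.
Q* = √(2DS / (H(1 − d/p))) = √(2 × 64,600 × 54 / (0.65 × 0.8165)).
= √(6,976,800 / 0.5307) ≈ 3625.763.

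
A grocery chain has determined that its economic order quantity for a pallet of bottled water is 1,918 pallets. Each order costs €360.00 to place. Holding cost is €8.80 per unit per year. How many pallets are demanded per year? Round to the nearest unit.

D ≈ 44,962 pallets per year

Invert the EOQ relation Q*² = 2DS/H.
From Q* = √(2DS/H): D = Q*²H / (2S) = 1,918² × 8.8 / (2 × 360) = 44962.182.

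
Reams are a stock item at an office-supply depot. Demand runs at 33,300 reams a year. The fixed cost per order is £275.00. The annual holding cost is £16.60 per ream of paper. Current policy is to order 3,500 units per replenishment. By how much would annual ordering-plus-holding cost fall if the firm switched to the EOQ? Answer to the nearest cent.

EOQ = √(2DS/H) = √(2 × 33,300 × 275 / 16.6) ≈ 1050.39.
Cost at Q* = (D/Q*)S + (Q*/2)H = √(2DSH) ≈ £17,436.43.
Cost at Q = 3,500: (33,300/3,500)×275 + (3,500/2)×16.6 = £2,616.43 + £29,050.00 = £31,666.43.
Excess = £31,666.43 − £17,436.43 = £14,230.00.

Extra cost ≈ £14,230.00 per year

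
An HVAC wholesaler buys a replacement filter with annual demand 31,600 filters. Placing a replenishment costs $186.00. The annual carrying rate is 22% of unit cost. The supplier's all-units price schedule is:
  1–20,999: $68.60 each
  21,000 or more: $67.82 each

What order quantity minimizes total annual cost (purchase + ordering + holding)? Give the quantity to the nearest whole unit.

Holding cost per unit per year at price C is H = 0.22·C.
Candidates are each tier's EOQ (if it falls in that tier) and each price-break quantity.
EOQ at $68.60 = 882.6 (feasible in tier 1): TC = 31,600×$68.60 + (31,600/882.6)×186 + (882.6/2)×0.22×$68.60 = $2,181,079.51.
EOQ at $67.82 = 887.6 < 21000, so use break Q=21000: TC = 31,600×$67.82 + (31,600/21000.0)×186 + (21000.0/2)×0.22×$67.82 = $2,300,056.09.
Lowest total cost is $2,181,079.51 at Q = 882.6.

Q* ≈ 883 filters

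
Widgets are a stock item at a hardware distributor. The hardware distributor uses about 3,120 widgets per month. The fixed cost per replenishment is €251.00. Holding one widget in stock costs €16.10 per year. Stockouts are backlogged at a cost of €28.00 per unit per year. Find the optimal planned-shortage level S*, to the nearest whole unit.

S* ≈ 495 widgets

Annual demand D = 3,120 × 12 = 37,440.
With planned backorders, Q* = √(2DS/H) · √((H+B)/B).
√(2DS/H) = √(2 × 37,440 × 251 / 16.1) = 1080.455.
√((H+B)/B) = √((16.1+28)/28) = 1.2550.
Q* ≈ 1355.961.
S* = Q* · H/(H+B) = 1355.961 × 16.1/44.1 ≈ 495.033.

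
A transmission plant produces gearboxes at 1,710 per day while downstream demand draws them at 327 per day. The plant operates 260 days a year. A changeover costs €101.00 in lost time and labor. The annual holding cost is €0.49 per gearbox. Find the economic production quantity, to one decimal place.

Annual demand D = 327 × 260 = 85,020.
Production build-up factor (1 − d/p) = 1 − 327/1,710 = 0.8088.
Q* = √(2DS / (H(1 − d/p))) = √(2 × 85,020 × 101 / (0.49 × 0.8088)).
= √(17,174,040 / 0.3963) ≈ 6583.020.

Q* ≈ 6,583.0 gearboxes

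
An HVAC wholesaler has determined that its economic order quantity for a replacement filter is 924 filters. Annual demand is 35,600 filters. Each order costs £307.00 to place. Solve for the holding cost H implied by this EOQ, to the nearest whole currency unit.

The basic EOQ model gives Q* = √(2DS/H); rearrange for the unknown.
From Q* = √(2DS/H): H = 2DS / Q*² = 2 × 35,600 × 307 / 924² = 25.6020.

H ≈ £26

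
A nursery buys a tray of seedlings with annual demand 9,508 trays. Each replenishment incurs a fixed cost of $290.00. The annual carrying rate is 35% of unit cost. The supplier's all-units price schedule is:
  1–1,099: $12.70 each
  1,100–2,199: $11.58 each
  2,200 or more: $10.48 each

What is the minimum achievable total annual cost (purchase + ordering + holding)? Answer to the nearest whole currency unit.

TC* ≈ $104,932

Holding cost per unit per year at price C is H = 0.35·C.
Evaluate total cost at each tier's feasible EOQ or, if the EOQ is below the tier, at the tier's minimum quantity.
Tier 1 ($12.70): EOQ = 1113.8 exceeds tier's upper bound 1099, so this tier is dominated.
EOQ at $11.58 = 1166.5 (feasible in tier 2): TC = 9,508×$11.58 + (9,508/1166.5)×290 + (1166.5/2)×0.35×$11.58 = $114,830.31.
EOQ at $10.48 = 1226.2 < 2200, so use break Q=2200: TC = 9,508×$10.48 + (9,508/2200.0)×290 + (2200.0/2)×0.35×$10.48 = $104,931.97.
Lowest total cost among the candidates is at Q = 2200.0.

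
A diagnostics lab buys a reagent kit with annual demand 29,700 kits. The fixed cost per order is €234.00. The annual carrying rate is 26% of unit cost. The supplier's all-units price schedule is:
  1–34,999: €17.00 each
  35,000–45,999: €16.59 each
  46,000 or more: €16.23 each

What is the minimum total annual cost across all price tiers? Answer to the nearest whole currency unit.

Holding cost per unit per year at price C is H = 0.26·C.
Candidates are each tier's EOQ (if it falls in that tier) and each price-break quantity.
EOQ at €17.00 = 1773.3 (feasible in tier 1): TC = 29,700×€17.00 + (29,700/1773.3)×234 + (1773.3/2)×0.26×€17.00 = €512,738.13.
EOQ at €16.59 = 1795.1 < 35000, so use break Q=35000: TC = 29,700×€16.59 + (29,700/35000.0)×234 + (35000.0/2)×0.26×€16.59 = €568,406.07.
EOQ at €16.23 = 1814.9 < 46000, so use break Q=46000: TC = 29,700×€16.23 + (29,700/46000.0)×234 + (46000.0/2)×0.26×€16.23 = €579,237.48.
Lowest total cost among the candidates is at Q = 1773.3.

TC* ≈ €512,738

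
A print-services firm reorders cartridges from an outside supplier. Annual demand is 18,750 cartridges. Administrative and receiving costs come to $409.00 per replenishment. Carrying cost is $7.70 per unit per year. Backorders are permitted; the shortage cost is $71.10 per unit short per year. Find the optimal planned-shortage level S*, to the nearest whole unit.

S* ≈ 145 cartridges

With planned backorders, Q* = √(2DS/H) · √((H+B)/B).
√(2DS/H) = √(2 × 18,750 × 409 / 7.7) = 1411.341.
√((H+B)/B) = √((7.7+71.1)/71.1) = 1.0528.
Q* ≈ 1485.800.
S* = Q* · H/(H+B) = 1485.800 × 7.7/78.8 ≈ 145.186.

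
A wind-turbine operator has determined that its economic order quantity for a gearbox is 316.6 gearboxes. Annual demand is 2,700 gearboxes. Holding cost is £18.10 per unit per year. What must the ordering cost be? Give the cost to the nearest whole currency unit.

Squaring Q* = √(2DS/H) gives Q*² = 2DS/H.
From Q* = √(2DS/H): S = Q*²H / (2D) = 316.6² × 18.1 / (2 × 2,700) = 335.9747.

S ≈ £336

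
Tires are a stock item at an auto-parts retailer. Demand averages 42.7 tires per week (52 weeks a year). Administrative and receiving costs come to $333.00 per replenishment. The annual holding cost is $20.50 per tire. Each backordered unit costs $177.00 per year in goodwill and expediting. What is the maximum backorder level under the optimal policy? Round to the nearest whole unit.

S* ≈ 29 tires

Annual demand D = 42.7 × 52 = 2,220.4.
With planned backorders, Q* = √(2DS/H) · √((H+B)/B).
√(2DS/H) = √(2 × 2,220.4 × 333 / 20.5) = 268.581.
√((H+B)/B) = √((20.5+177)/177) = 1.0563.
Q* ≈ 283.709.
S* = Q* · H/(H+B) = 283.709 × 20.5/197.5 ≈ 29.448.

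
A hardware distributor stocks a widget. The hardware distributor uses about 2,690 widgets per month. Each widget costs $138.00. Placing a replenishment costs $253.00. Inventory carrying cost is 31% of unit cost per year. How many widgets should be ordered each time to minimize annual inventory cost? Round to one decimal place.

Annual demand D = 2,690 × 12 = 32,280.
Holding cost H = 0.31 × $138.00 = $42.7800 per unit per year.
EOQ = √(2DS / H) = √(2 × 32,280 × 253 / 42.78).
= √(16,333,680 / 42.78) = √381,806.4516 ≈ 617.905.

Q* ≈ 617.9 widgets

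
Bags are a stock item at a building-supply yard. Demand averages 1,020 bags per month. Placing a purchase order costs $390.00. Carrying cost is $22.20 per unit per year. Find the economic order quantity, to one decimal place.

Q* ≈ 655.8 bags

Annual demand D = 1,020 × 12 = 12,240.
EOQ = √(2DS / H) = √(2 × 12,240 × 390 / 22.2).
= √(9,547,200 / 22.2) = √430,054.0541 ≈ 655.785.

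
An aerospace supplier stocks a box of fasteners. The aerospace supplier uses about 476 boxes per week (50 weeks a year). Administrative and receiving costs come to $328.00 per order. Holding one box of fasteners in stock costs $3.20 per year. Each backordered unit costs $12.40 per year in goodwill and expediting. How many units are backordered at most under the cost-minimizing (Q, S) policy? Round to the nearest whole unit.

Annual demand D = 476 × 50 = 23,800.
With planned backorders, Q* = √(2DS/H) · √((H+B)/B).
√(2DS/H) = √(2 × 23,800 × 328 / 3.2) = 2208.846.
√((H+B)/B) = √((3.2+12.4)/12.4) = 1.1216.
Q* ≈ 2477.518.
S* = Q* · H/(H+B) = 2477.518 × 3.2/15.6 ≈ 508.209.

S* ≈ 508 boxes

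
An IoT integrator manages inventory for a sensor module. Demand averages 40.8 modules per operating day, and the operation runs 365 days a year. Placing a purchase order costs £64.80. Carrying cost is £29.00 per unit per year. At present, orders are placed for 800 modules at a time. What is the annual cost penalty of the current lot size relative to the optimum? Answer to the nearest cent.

Annual demand D = 40.8 × 365 = 14,892.
EOQ = √(2DS/H) = √(2 × 14,892 × 64.8 / 29) ≈ 257.98.
Cost at Q* = (D/Q*)S + (Q*/2)H = √(2DSH) ≈ £7,481.32.
Cost at Q = 800: (14,892/800)×64.8 + (800/2)×29 = £1,206.25 + £11,600.00 = £12,806.25.
Excess = £12,806.25 − £7,481.32 = £5,324.94.

Extra cost ≈ £5,324.94 per year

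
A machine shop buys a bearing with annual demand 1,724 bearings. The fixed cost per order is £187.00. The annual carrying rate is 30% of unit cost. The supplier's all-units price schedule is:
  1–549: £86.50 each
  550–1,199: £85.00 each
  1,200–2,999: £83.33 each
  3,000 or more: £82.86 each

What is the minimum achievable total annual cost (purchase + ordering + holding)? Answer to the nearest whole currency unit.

TC* ≈ £153,216

Holding cost per unit per year at price C is H = 0.30·C.
Candidates are each tier's EOQ (if it falls in that tier) and each price-break quantity.
EOQ at £86.50 = 157.6 (feasible in tier 1): TC = 1,724×£86.50 + (1,724/157.6)×187 + (157.6/2)×0.30×£86.50 = £153,216.47.
EOQ at £85.00 = 159.0 < 550, so use break Q=550: TC = 1,724×£85.00 + (1,724/550.0)×187 + (550.0/2)×0.30×£85.00 = £154,138.66.
EOQ at £83.33 = 160.6 < 1200, so use break Q=1200: TC = 1,724×£83.33 + (1,724/1200.0)×187 + (1200.0/2)×0.30×£83.33 = £158,928.98.
EOQ at £82.86 = 161.1 < 3000, so use break Q=3000: TC = 1,724×£82.86 + (1,724/3000.0)×187 + (3000.0/2)×0.30×£82.86 = £180,245.10.
Lowest total cost among the candidates is at Q = 157.6.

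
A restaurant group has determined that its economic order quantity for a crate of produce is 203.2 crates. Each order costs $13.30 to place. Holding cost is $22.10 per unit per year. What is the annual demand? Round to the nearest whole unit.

Invert the EOQ relation Q*² = 2DS/H.
From Q* = √(2DS/H): D = Q*²H / (2S) = 203.2² × 22.1 / (2 × 13.3) = 34305.049.

D ≈ 34,305 crates per year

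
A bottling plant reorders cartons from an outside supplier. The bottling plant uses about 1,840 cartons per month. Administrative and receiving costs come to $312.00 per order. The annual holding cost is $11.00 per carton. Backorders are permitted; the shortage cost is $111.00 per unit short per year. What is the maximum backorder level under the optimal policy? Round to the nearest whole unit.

S* ≈ 106 cartons

Annual demand D = 1,840 × 12 = 22,080.
With planned backorders, Q* = √(2DS/H) · √((H+B)/B).
√(2DS/H) = √(2 × 22,080 × 312 / 11) = 1119.169.
√((H+B)/B) = √((11+111)/111) = 1.0484.
Q* ≈ 1173.313.
S* = Q* · H/(H+B) = 1173.313 × 11/122 ≈ 105.791.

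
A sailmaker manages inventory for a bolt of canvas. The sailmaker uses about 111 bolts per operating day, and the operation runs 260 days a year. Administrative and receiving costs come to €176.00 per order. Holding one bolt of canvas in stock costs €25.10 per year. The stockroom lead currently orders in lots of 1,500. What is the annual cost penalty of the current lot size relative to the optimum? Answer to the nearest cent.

Annual demand D = 111 × 260 = 28,860.
EOQ = √(2DS/H) = √(2 × 28,860 × 176 / 25.1) ≈ 636.18.
Cost at Q* = (D/Q*)S + (Q*/2)H = √(2DSH) ≈ €15,968.21.
Cost at Q = 1,500: (28,860/1,500)×176 + (1,500/2)×25.1 = €3,386.24 + €18,825.00 = €22,211.24.
Excess = €22,211.24 − €15,968.21 = €6,243.03.

Extra cost ≈ €6,243.03 per year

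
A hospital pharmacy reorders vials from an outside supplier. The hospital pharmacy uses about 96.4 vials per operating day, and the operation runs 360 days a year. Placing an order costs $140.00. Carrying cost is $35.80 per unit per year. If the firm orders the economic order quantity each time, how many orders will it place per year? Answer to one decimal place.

Annual demand D = 96.4 × 360 = 34,704.
The optimal lot size = √(2DS/H) = √(2 × 34,704 × 140 / 35.8) ≈ 520.99.
Orders per year = D / Q* = 34,704 / 520.99 ≈ 66.612.

N ≈ 66.6 orders per year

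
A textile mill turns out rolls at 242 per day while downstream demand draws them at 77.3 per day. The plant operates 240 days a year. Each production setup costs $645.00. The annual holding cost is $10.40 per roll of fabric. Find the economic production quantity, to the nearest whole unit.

Q* ≈ 1,839 rolls

Annual demand D = 77.3 × 240 = 18,552.
Production build-up factor (1 − d/p) = 1 − 77.3/242 = 0.6806.
Q* = √(2DS / (H(1 − d/p))) = √(2 × 18,552 × 645 / (10.4 × 0.6806)).
= √(23,932,080 / 7.078) ≈ 1838.800.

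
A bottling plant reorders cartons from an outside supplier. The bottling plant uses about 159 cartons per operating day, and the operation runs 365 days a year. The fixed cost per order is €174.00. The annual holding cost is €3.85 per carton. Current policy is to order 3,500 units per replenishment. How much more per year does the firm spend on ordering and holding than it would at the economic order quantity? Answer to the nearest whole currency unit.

Extra cost ≈ €805 per year

Annual demand D = 159 × 365 = 58,035.
EOQ = √(2DS/H) = √(2 × 58,035 × 174 / 3.85) ≈ 2290.36.
Cost at Q* = (D/Q*)S + (Q*/2)H = √(2DSH) ≈ €8,817.90.
Cost at Q = 3,500: (58,035/3,500)×174 + (3,500/2)×3.85 = €2,885.17 + €6,737.50 = €9,622.67.
Excess = €9,622.67 − €8,817.90 = €804.77.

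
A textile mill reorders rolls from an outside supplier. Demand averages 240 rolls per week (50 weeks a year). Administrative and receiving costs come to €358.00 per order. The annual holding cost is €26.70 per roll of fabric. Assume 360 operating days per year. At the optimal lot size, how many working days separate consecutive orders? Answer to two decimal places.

T ≈ 17.02 days

Annual demand D = 240 × 50 = 12,000.
The optimal lot size = √(2DS/H) = √(2 × 12,000 × 358 / 26.7) ≈ 567.27.
Cycle time = Q*/D × 360 = 567.27 / 12,000 × 360 ≈ 17.018 days.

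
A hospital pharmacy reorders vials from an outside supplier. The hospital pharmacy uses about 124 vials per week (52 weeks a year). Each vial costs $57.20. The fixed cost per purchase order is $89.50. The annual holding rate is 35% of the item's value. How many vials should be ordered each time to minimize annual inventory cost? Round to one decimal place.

Annual demand D = 124 × 52 = 6,448.
Holding cost H = 0.35 × $57.20 = $20.0200 per unit per year.
EOQ = √(2DS / H) = √(2 × 6,448 × 89.5 / 20.02).
= √(1,154,192 / 20.02) = √57,651.9481 ≈ 240.108.

Q* ≈ 240.1 vials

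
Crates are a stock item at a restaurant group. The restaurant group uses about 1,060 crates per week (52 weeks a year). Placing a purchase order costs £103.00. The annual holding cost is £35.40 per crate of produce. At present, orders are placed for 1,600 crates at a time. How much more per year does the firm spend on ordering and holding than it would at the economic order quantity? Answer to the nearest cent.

Extra cost ≈ £11,819.48 per year

Annual demand D = 1,060 × 52 = 55,120.
EOQ = √(2DS/H) = √(2 × 55,120 × 103 / 35.4) ≈ 566.35.
Cost at Q* = (D/Q*)S + (Q*/2)H = √(2DSH) ≈ £20,048.87.
Cost at Q = 1,600: (55,120/1,600)×103 + (1,600/2)×35.4 = £3,548.35 + £28,320.00 = £31,868.35.
Excess = £31,868.35 − £20,048.87 = £11,819.48.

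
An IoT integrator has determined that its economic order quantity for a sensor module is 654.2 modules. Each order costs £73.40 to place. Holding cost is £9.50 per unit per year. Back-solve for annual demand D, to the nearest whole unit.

D ≈ 27,696 modules per year

Squaring Q* = √(2DS/H) gives Q*² = 2DS/H.
From Q* = √(2DS/H): D = Q*²H / (2S) = 654.2² × 9.5 / (2 × 73.4) = 27696.101.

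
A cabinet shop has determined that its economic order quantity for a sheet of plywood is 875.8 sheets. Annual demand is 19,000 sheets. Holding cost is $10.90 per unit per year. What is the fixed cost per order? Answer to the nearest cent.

S ≈ $220.02

Invert the EOQ relation Q*² = 2DS/H.
From Q* = √(2DS/H): S = Q*²H / (2D) = 875.8² × 10.9 / (2 × 19,000) = 220.0152.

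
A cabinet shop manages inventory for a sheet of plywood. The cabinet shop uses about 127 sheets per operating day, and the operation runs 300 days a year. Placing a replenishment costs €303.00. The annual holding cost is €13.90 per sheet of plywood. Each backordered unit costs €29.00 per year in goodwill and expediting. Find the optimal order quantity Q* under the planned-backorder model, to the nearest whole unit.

Annual demand D = 127 × 300 = 38,100.
With planned backorders, Q* = √(2DS/H) · √((H+B)/B).
√(2DS/H) = √(2 × 38,100 × 303 / 13.9) = 1288.817.
√((H+B)/B) = √((13.9+29)/29) = 1.2163.
Q* ≈ 1567.549.

Q* ≈ 1,568 sheets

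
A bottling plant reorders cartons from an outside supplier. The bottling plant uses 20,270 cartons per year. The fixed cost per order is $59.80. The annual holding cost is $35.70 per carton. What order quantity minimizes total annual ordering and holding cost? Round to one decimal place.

EOQ = √(2DS / H) = √(2 × 20,270 × 59.8 / 35.7).
= √(2,424,292 / 35.7) = √67,907.3389 ≈ 260.590.

Q* ≈ 260.6 cartons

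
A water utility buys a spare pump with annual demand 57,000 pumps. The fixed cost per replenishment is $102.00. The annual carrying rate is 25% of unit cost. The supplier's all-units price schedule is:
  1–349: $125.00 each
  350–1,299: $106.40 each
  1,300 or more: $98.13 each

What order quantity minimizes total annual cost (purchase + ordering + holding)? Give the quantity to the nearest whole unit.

Holding cost per unit per year at price C is H = 0.25·C.
For each price level, check whether its EOQ is feasible; otherwise the best quantity at that price is the breakpoint.
Tier 1 ($125.00): EOQ = 610.0 exceeds tier's upper bound 349, so this tier is dominated.
EOQ at $106.40 = 661.2 (feasible in tier 2): TC = 57,000×$106.40 + (57,000/661.2)×102 + (661.2/2)×0.25×$106.40 = $6,082,387.06.
EOQ at $98.13 = 688.5 < 1300, so use break Q=1300: TC = 57,000×$98.13 + (57,000/1300.0)×102 + (1300.0/2)×0.25×$98.13 = $5,613,828.43.
Lowest total cost is $5,613,828.43 at Q = 1300.0.

Q* ≈ 1,300 pumps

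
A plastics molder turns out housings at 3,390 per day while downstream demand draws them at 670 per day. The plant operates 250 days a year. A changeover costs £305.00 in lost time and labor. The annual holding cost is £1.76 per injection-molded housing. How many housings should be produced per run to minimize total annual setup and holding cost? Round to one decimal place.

Q* ≈ 8,506.1 housings

Annual demand D = 670 × 250 = 167,500.
Production build-up factor (1 − d/p) = 1 − 670/3,390 = 0.8024.
Q* = √(2DS / (H(1 − d/p))) = √(2 × 167,500 × 305 / (1.76 × 0.8024)).
= √(102,175,000 / 1.4122) ≈ 8506.118.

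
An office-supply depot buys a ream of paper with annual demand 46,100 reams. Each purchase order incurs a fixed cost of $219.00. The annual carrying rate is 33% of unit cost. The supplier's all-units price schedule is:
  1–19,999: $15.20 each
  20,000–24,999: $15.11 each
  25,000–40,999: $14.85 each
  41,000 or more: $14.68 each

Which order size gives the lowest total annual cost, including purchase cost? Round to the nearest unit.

Holding cost per unit per year at price C is H = 0.33·C.
Candidates are each tier's EOQ (if it falls in that tier) and each price-break quantity.
EOQ at $15.20 = 2006.4 (feasible in tier 1): TC = 46,100×$15.20 + (46,100/2006.4)×219 + (2006.4/2)×0.33×$15.20 = $710,783.90.
EOQ at $15.11 = 2012.3 < 20000, so use break Q=20000: TC = 46,100×$15.11 + (46,100/20000.0)×219 + (20000.0/2)×0.33×$15.11 = $746,938.80.
EOQ at $14.85 = 2029.9 < 25000, so use break Q=25000: TC = 46,100×$14.85 + (46,100/25000.0)×219 + (25000.0/2)×0.33×$14.85 = $746,245.09.
EOQ at $14.68 = 2041.6 < 41000, so use break Q=41000: TC = 46,100×$14.68 + (46,100/41000.0)×219 + (41000.0/2)×0.33×$14.68 = $776,304.44.
Lowest total cost is $710,783.90 at Q = 2006.4.

Q* ≈ 2,006 reams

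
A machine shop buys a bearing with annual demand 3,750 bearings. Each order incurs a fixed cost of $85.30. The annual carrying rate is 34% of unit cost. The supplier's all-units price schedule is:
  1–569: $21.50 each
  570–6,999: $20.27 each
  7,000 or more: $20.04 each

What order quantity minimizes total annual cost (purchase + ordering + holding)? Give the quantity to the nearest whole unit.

Holding cost per unit per year at price C is H = 0.34·C.
Evaluate total cost at each tier's feasible EOQ or, if the EOQ is below the tier, at the tier's minimum quantity.
EOQ at $21.50 = 295.8 (feasible in tier 1): TC = 3,750×$21.50 + (3,750/295.8)×85.3 + (295.8/2)×0.34×$21.50 = $82,787.54.
EOQ at $20.27 = 304.7 < 570, so use break Q=570: TC = 3,750×$20.27 + (3,750/570.0)×85.3 + (570.0/2)×0.34×$20.27 = $78,537.85.
EOQ at $20.04 = 306.4 < 7000, so use break Q=7000: TC = 3,750×$20.04 + (3,750/7000.0)×85.3 + (7000.0/2)×0.34×$20.04 = $99,043.30.
Lowest total cost is $78,537.85 at Q = 570.0.

Q* ≈ 570 bearings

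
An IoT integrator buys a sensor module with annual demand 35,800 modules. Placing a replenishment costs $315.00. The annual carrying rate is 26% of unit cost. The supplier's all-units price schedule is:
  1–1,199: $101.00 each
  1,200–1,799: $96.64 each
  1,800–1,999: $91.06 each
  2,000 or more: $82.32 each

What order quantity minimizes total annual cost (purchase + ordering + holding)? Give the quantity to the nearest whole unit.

Q* ≈ 2,000 modules

Holding cost per unit per year at price C is H = 0.26·C.
Evaluate total cost at each tier's feasible EOQ or, if the EOQ is below the tier, at the tier's minimum quantity.
EOQ at $101.00 = 926.8 (feasible in tier 1): TC = 35,800×$101.00 + (35,800/926.8)×315 + (926.8/2)×0.26×$101.00 = $3,640,136.56.
EOQ at $96.64 = 947.4 < 1200, so use break Q=1200: TC = 35,800×$96.64 + (35,800/1200.0)×315 + (1200.0/2)×0.26×$96.64 = $3,484,185.34.
EOQ at $91.06 = 976.0 < 1800, so use break Q=1800: TC = 35,800×$91.06 + (35,800/1800.0)×315 + (1800.0/2)×0.26×$91.06 = $3,287,521.04.
EOQ at $82.32 = 1026.5 < 2000, so use break Q=2000: TC = 35,800×$82.32 + (35,800/2000.0)×315 + (2000.0/2)×0.26×$82.32 = $2,974,097.70.
Lowest total cost is $2,974,097.70 at Q = 2000.0.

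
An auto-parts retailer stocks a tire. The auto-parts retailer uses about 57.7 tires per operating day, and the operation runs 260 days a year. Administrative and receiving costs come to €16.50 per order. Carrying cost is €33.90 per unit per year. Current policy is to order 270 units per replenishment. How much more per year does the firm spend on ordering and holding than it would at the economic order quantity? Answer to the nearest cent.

Extra cost ≈ €1,396.61 per year

Annual demand D = 57.7 × 260 = 15,002.
EOQ = √(2DS/H) = √(2 × 15,002 × 16.5 / 33.9) ≈ 120.85.
Cost at Q* = (D/Q*)S + (Q*/2)H = √(2DSH) ≈ €4,096.67.
Cost at Q = 270: (15,002/270)×16.5 + (270/2)×33.9 = €916.79 + €4,576.50 = €5,493.29.
Excess = €5,493.29 − €4,096.67 = €1,396.61.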